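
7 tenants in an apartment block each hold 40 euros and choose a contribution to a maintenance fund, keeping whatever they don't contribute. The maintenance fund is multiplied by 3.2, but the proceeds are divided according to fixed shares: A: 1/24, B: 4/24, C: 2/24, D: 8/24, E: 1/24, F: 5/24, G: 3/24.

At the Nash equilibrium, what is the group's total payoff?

368.00 euros

A player with share s gets back 3.2·s per unit contributed, so full contribution is dominant for anyone with s > 1/3.2 = 0.3125 and zero contribution is dominant for anyone below.
D alone (share 8/24) is above the threshold, contributing 40; the remaining 6 contribute 0. Total contributed: 40.
The maintenance fund pays out 3.2 × 40 = 128.00 in total (split across the unequal shares, but the aggregate is all that matters for the group sum).
The 6 free-riders keep 40 each, adding 240. Group total = 240 + 128.00 = 368.00.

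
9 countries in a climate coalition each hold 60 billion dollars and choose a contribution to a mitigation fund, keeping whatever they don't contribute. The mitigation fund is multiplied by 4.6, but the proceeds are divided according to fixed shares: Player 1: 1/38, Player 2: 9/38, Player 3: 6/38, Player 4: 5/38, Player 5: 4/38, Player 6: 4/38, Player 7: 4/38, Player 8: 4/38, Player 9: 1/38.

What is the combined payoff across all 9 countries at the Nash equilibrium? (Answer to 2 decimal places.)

756.00 billion dollars

Each unit j contributes comes back to j as 4.6 × (j's share), so j prefers to contribute only if that share exceeds 1/4.6 = 0.2174; otherwise keeping the unit dominates.
The only share above 0.2174 is Player 2's 9/38, contributing 60; the remaining 8 contribute 0. Total contributed: 60.
The mitigation fund pays out 4.6 × 60 = 276.00 in total (split across the unequal shares, but the aggregate is all that matters for the group sum).
The 8 free-riders keep 60 each, adding 480. Group total = 480 + 276.00 = 756.00.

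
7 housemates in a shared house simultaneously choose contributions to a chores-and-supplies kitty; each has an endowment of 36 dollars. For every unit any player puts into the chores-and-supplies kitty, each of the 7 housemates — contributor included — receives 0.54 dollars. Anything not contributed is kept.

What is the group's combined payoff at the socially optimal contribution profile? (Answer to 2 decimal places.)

952.56 dollars

Each contributed unit returns 3.780 to the group as a whole (0.54 to each of 7 players), which exceeds 1, so the social optimum is full contribution: group total = 3.780 × 252 = 952.56.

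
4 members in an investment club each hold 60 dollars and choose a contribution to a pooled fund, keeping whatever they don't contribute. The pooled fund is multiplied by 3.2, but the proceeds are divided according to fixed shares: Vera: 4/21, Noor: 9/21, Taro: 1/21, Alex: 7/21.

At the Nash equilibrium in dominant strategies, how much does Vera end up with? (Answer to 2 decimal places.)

133.14 dollars

A player with share s gets back 3.2·s per unit contributed, so full contribution is dominant for anyone with s > 1/3.2 = 0.3125 and zero contribution is dominant for anyone below.
Noor and Alex are above the threshold, contributing 60 each; the remaining 2 contribute 0. Total contributed: 120.
Vera keeps 60 and receives 3.2 × 120 × 4/21 = 73.14 from the pooled fund, for a payoff of 133.14.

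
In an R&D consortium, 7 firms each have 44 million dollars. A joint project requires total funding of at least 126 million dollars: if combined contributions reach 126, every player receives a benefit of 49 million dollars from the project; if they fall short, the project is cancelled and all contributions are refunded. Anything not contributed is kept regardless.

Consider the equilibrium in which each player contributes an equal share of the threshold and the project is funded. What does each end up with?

Equal share of the threshold: 126/7 = 18.
At this profile no one gains by cutting their contribution: any cut drops the total below 126, the project is cancelled, contributions are refunded, and the deviator ends with 44, which is less than 44 − 18 + 49 = 75. Contributing more than 18 just wastes the excess. So contributing exactly 18 is a best response.
Each player's payoff: 44 − 18 + 49 = 75.

75 million dollars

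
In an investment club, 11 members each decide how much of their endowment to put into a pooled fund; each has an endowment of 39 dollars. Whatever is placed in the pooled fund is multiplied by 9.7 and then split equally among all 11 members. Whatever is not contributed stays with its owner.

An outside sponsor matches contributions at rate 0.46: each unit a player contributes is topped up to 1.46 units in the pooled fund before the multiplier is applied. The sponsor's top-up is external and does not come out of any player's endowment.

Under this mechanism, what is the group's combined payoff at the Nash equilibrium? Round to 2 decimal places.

6075.50 dollars

The effective private return per unit is now 9.7 × 1.46 / 11 = 1.2875 > 1, so every player's dominant strategy flips to full contribution.
So the Nash equilibrium is full contribution by all 11; the group earns 9.7 × 1.46 × 429 = 6075.50.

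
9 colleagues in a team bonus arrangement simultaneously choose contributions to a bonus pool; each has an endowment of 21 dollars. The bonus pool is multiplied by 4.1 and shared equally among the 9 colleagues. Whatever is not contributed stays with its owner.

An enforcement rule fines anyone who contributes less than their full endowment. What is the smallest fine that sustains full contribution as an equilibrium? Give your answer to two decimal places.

11.43 dollars

Given the others contribute fully, the best deviation is to contribute 0 (any partial contribution still incurs the fine and gives up units whose private return 0.4556 is below 1).
Deviating from 21 to 0 saves 21 dollars but forfeits the deviator's share of the drop in the bonus pool: 4.1/9 × 21 = 9.57.
So the deviation gain is 21 − 9.57 = 11.43, and the fine must be at least 11.43 dollars to wipe it out.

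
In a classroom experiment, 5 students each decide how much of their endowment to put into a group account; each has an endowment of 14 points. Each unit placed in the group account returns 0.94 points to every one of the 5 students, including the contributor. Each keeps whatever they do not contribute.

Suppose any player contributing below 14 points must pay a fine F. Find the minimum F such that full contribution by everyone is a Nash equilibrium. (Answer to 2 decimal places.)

Given the others contribute fully, the best deviation is to contribute 0 (any partial contribution still incurs the fine and gives up units whose private return 0.94 is below 1).
Deviating from 14 to 0 saves 14 points but forfeits the deviator's share of the drop in the group account: 0.94 × 14 = 13.16.
So the deviation gain is 14 − 13.16 = 0.84, and the fine must be at least 0.84 points to wipe it out.

0.84 points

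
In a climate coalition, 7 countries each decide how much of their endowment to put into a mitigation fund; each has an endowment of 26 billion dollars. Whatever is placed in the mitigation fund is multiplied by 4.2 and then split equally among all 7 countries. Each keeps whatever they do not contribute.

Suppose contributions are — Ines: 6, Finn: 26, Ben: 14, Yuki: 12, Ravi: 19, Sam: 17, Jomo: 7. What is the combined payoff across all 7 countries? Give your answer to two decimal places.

Total contributed: 6 + 26 + 14 + 12 + 19 + 17 + 7 = 101; total kept: 7 × 26 − 101 = 81.
The mitigation fund pays out 4.2 × 101 = 424.20 in aggregate.
Group total = 81 + 424.20 = 505.20.

505.20 billion dollars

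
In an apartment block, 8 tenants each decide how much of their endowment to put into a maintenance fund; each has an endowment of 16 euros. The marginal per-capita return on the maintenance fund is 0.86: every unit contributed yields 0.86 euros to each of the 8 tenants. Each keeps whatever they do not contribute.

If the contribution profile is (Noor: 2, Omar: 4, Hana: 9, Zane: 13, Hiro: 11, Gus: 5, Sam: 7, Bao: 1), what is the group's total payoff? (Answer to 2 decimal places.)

Total contributed: 2 + 4 + 9 + 13 + 11 + 5 + 7 + 1 = 52; total kept: 8 × 16 − 52 = 76.
The maintenance fund pays out 0.86 × 8 × 52 = 357.76 in aggregate.
Group total = 76 + 357.76 = 433.76.

433.76 euros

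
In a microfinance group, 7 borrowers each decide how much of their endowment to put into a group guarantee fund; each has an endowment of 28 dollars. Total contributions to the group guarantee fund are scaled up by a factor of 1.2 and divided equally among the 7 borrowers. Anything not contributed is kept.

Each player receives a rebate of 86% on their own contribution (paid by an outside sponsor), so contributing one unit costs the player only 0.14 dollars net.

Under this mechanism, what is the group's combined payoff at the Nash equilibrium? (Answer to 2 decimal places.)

403.76 dollars

With the mechanism, a contributed unit returns (1.2/7) / 0.14 = 1.2245 per unit of net cost to the contributor — now above 1 — so contributing fully is weakly dominant for every player.
At the Nash equilibrium everyone contributes 28. Group total payoff = 7 × (28 × 0.86 + 1.2 × 28) = 403.76.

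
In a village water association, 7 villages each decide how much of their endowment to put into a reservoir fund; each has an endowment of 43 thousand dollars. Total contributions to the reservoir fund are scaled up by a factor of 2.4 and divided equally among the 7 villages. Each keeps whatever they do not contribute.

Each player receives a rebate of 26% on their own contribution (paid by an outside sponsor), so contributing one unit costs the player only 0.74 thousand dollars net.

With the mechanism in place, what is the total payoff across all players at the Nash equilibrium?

Even with the mechanism, each unit contributed returns only (2.4/7) / 0.74 = 0.4633 per unit of net cost, so contributing nothing is still dominant.
Everyone keeps their endowment and the group total is 7 × 43 = 301.

301.00 thousand dollars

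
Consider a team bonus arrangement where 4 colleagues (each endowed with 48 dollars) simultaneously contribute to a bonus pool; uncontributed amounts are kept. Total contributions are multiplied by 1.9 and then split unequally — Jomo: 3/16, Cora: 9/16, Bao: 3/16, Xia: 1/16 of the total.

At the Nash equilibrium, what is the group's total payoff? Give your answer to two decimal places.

For player j, contributing a unit is worthwhile iff 1.9 × (j's share) ≥ 1, i.e. iff j's share is at least 0.5263.
Cora alone (share 9/16) is above the threshold, contributing 48; the remaining 3 contribute 0. Total contributed: 48.
The bonus pool pays out 1.9 × 48 = 91.20 in total (split across the unequal shares, but the aggregate is all that matters for the group sum).
The 3 free-riders keep 48 each, adding 144. Group total = 144 + 91.20 = 235.20.

235.20 dollars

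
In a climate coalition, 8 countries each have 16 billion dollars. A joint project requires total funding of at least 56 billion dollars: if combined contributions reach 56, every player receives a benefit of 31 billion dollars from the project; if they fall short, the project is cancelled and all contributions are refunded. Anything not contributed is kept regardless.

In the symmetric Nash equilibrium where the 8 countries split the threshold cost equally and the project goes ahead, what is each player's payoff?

Equal share of the threshold: 56/8 = 7.
At this profile no one gains by cutting their contribution: any cut drops the total below 56, the project is cancelled, contributions are refunded, and the deviator ends with 16, which is less than 16 − 7 + 31 = 40. Contributing more than 7 just wastes the excess. So contributing exactly 7 is a best response.
Each player's payoff: 16 − 7 + 31 = 40.

40 billion dollars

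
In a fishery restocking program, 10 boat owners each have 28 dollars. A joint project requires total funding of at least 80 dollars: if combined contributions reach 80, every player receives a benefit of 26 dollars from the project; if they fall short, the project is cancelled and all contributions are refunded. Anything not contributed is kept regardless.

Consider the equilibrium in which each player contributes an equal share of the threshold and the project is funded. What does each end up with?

Equal share of the threshold: 80/10 = 8.
At this profile no one gains by cutting their contribution: any cut drops the total below 80, the project is cancelled, contributions are refunded, and the deviator ends with 28, which is less than 28 − 8 + 26 = 46. Contributing more than 8 just wastes the excess. So contributing exactly 8 is a best response.
Each player's payoff: 28 − 8 + 26 = 46.

46 dollars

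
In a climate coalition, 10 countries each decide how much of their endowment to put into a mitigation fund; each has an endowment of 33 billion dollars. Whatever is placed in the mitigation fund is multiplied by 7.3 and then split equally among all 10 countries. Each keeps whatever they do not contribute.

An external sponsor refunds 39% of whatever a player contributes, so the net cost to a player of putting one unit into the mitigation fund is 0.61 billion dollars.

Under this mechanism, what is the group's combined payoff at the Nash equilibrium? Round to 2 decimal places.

Under the mechanism each unit contributed yields (7.3/10) / 0.61 = 1.1967 back to its contributor per unit of net cost, which exceeds 1, making full contribution the dominant choice for everyone.
So the Nash equilibrium is full contribution by all 10; the group earns 10 × (33 × 0.39 + 7.3 × 33) = 2537.70.

2537.70 billion dollars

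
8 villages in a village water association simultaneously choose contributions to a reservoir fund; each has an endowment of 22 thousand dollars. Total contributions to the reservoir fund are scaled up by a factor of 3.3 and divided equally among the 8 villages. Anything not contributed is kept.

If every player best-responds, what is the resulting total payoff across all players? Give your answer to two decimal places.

Each contributed unit returns 3.3/8 = 0.4125 to its contributor — below 1 — so contributing 0 is dominant for every player. At the Nash equilibrium everyone keeps their 22, and the group total is 8 × 22 = 176.

176.00 thousand dollars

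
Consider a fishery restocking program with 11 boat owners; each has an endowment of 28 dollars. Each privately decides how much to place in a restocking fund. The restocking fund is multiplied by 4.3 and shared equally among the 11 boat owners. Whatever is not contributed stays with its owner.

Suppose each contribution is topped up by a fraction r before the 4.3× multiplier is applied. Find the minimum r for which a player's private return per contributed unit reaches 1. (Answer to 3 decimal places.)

1.558

With matching at rate r, one contributed unit becomes (1 + r) in the restocking fund and returns 4.3 × (1 + r) / 11 to the contributor.
Setting this equal to 1: 1 + r = 11/4.3 = 2.5581.
So the minimum matching rate is r = 2.5581 − 1 = 1.558.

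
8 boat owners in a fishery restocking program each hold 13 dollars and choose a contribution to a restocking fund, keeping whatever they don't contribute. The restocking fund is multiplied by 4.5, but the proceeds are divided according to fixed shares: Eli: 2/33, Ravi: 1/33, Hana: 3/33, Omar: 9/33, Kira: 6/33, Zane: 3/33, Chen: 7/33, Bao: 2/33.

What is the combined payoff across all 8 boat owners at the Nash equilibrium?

149.50 dollars

For player j, contributing a unit is worthwhile iff 4.5 × (j's share) ≥ 1, i.e. iff j's share is at least 0.2222.
The only share above 0.2222 is Omar's 9/33, contributing 13; the remaining 7 contribute 0. Total contributed: 13.
The restocking fund pays out 4.5 × 13 = 58.50 in total (split across the unequal shares, but the aggregate is all that matters for the group sum).
The 7 free-riders keep 13 each, adding 91. Group total = 91 + 58.50 = 149.50.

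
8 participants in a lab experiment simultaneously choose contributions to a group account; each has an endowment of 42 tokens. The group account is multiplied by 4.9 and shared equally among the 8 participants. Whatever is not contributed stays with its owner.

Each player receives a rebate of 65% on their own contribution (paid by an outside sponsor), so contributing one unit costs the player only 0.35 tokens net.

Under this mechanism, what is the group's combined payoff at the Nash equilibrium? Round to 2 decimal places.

The effective private return per unit is now (4.9/8) / 0.35 = 1.7500 > 1, so every player's dominant strategy flips to full contribution.
So the Nash equilibrium is full contribution by all 8; the group earns 8 × (42 × 0.65 + 4.9 × 42) = 1864.80.

1864.80 tokens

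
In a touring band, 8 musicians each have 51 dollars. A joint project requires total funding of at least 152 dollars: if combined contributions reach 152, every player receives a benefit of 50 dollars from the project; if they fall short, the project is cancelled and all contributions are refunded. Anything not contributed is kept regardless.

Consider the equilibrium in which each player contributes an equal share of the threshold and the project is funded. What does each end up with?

Equal share of the threshold: 152/8 = 19.
At this profile no one gains by cutting their contribution: any cut drops the total below 152, the project is cancelled, contributions are refunded, and the deviator ends with 51, which is less than 51 − 19 + 50 = 82. Contributing more than 19 just wastes the excess. So contributing exactly 19 is a best response.
Each player's payoff: 51 − 19 + 50 = 82.

82 dollars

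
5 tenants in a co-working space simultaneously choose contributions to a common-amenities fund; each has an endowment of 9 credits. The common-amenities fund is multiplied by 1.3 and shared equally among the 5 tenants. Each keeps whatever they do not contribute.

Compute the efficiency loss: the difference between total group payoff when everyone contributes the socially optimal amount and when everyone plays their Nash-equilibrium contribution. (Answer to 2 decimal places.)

Each contributed unit returns 1.3/5 = 0.2600 to its contributor — below 1 — so contributing 0 is dominant for every player. At the Nash equilibrium everyone keeps their 9, and the group total is 5 × 9 = 45.
Each contributed unit returns 1.300 to the group as a whole (0.2600 to each of 5 players), which exceeds 1, so the social optimum is full contribution: group total = 1.300 × 45 = 58.50.
Efficiency loss = 58.50 − 45 = 13.50.

13.50 credits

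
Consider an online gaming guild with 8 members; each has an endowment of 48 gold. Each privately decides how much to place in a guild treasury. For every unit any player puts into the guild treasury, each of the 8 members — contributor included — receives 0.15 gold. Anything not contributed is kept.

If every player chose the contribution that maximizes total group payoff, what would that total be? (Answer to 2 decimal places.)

460.80 gold

Each contributed unit returns 1.200 to the group as a whole (0.15 to each of 8 players), which exceeds 1, so the social optimum is full contribution: group total = 1.200 × 384 = 460.80.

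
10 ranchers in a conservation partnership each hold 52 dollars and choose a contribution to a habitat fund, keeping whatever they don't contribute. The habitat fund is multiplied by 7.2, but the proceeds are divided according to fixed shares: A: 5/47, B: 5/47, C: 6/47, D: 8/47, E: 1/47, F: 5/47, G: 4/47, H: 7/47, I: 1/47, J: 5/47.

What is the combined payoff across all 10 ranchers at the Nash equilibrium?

1164.80 dollars

A player with share s gets back 7.2·s per unit contributed, so full contribution is dominant for anyone with s > 1/7.2 = 0.1389 and zero contribution is dominant for anyone below.
The shares above 0.1389 belong to D and H, contributing 52 each; the remaining 8 contribute 0. Total contributed: 104.
The habitat fund pays out 7.2 × 104 = 748.80 in total (split across the unequal shares, but the aggregate is all that matters for the group sum).
The 8 free-riders keep 52 each, adding 416. Group total = 416 + 748.80 = 1164.80.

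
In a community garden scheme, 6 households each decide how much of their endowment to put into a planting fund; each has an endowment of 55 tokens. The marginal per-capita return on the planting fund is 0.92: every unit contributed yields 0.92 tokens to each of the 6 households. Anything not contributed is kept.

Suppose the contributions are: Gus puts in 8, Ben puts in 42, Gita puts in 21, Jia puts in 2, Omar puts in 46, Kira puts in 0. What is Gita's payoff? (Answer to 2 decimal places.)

143.48 tokens

Total contributed: 8 + 42 + 21 + 2 + 46 + 0 = 119.
Each receives 0.92 × 119 = 109.48 from the planting fund.
Gita keeps 55 − 21 = 34, so Gita's payoff is 34 + 109.48 = 143.48.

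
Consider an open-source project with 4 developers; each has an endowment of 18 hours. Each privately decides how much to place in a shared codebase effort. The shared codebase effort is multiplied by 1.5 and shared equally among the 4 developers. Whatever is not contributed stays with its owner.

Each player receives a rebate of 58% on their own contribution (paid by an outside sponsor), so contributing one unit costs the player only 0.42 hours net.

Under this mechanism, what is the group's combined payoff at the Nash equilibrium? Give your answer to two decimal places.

With the mechanism, a contributed unit returns (1.5/4) / 0.42 = 0.8929 per unit of net cost — still below 1 — so contributing 0 remains dominant for every player.
Everyone keeps their endowment and the group total is 4 × 18 = 72.

72.00 hours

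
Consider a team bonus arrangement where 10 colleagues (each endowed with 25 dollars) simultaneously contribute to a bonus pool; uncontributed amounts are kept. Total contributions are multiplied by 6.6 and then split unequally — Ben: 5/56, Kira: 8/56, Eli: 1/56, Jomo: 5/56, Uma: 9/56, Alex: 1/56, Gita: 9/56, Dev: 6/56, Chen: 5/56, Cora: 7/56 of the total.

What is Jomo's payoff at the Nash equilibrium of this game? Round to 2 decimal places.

For player j, contributing a unit is worthwhile iff 6.6 × (j's share) ≥ 1, i.e. iff j's share is at least 0.1515.
Uma and Gita clear that bar, contributing 25 each; the remaining 8 contribute 0. Total contributed: 50.
Jomo keeps 25 and receives 6.6 × 50 × 5/56 = 29.46 from the bonus pool, for a payoff of 54.46.

54.46 dollars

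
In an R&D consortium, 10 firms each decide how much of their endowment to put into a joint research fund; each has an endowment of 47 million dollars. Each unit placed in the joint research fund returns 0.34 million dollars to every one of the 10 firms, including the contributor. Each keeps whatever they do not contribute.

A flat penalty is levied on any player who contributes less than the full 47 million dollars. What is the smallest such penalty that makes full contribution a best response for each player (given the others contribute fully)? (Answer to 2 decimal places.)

31.02 million dollars

Given the others contribute fully, the best deviation is to contribute 0 (any partial contribution still incurs the fine and gives up units whose private return 0.34 is below 1).
Deviating from 47 to 0 saves 47 million dollars but forfeits the deviator's share of the drop in the joint research fund: 0.34 × 47 = 15.98.
So the deviation gain is 47 − 15.98 = 31.02, and the fine must be at least 31.02 million dollars to wipe it out.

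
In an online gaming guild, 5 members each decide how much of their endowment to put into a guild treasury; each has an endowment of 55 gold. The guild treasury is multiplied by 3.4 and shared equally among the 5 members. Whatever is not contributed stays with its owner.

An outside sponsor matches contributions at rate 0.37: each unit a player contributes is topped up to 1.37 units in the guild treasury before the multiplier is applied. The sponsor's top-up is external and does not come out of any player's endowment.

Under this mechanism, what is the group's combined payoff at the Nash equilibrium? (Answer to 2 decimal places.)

With the mechanism, a contributed unit returns 3.4 × 1.37 / 5 = 0.9316 per unit of net cost — still below 1 — so contributing 0 remains dominant for every player.
At the Nash equilibrium no one contributes; group total payoff = 5 × 55 = 275.

275.00 gold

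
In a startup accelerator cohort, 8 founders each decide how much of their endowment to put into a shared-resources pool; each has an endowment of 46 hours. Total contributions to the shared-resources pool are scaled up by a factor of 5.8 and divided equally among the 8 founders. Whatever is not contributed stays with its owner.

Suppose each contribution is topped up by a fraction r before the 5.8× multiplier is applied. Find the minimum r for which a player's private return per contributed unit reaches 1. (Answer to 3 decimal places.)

0.379

With matching at rate r, one contributed unit becomes (1 + r) in the shared-resources pool and returns 5.8 × (1 + r) / 8 to the contributor.
Setting this equal to 1: 1 + r = 8/5.8 = 1.3793.
So the minimum matching rate is r = 1.3793 − 1 = 0.379.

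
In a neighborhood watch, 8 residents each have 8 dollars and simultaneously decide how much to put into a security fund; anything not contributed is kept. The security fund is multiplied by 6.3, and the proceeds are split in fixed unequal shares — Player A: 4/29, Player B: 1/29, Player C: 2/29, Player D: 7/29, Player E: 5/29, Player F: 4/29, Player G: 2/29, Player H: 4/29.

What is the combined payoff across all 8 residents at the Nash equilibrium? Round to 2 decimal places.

A player with share s gets back 6.3·s per unit contributed, so full contribution is dominant for anyone with s > 1/6.3 = 0.1587 and zero contribution is dominant for anyone below.
The shares above 0.1587 belong to Player D and Player E, contributing 8 each; the remaining 6 contribute 0. Total contributed: 16.
The security fund pays out 6.3 × 16 = 100.80 in total (split across the unequal shares, but the aggregate is all that matters for the group sum).
The 6 free-riders keep 8 each, adding 48. Group total = 48 + 100.80 = 148.80.

148.80 dollars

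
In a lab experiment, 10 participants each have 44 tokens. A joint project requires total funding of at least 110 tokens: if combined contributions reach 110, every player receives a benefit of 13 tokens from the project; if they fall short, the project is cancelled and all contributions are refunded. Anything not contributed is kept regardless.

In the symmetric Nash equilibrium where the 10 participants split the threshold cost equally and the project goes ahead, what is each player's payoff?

Equal share of the threshold: 110/10 = 11.
At this profile no one gains by cutting their contribution: any cut drops the total below 110, the project is cancelled, contributions are refunded, and the deviator ends with 44, which is less than 44 − 11 + 13 = 46. Contributing more than 11 just wastes the excess. So contributing exactly 11 is a best response.
Each player's payoff: 44 − 11 + 13 = 46.

46 tokens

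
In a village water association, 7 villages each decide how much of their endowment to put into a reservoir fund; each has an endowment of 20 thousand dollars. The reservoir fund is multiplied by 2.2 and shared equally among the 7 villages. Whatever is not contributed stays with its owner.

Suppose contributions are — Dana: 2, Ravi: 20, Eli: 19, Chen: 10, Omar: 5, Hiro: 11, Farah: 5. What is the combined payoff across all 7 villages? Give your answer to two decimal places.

Total contributed: 2 + 20 + 19 + 10 + 5 + 11 + 5 = 72; total kept: 7 × 20 − 72 = 68.
The reservoir fund pays out 2.2 × 72 = 158.40 in aggregate.
Group total = 68 + 158.40 = 226.40.

226.40 thousand dollars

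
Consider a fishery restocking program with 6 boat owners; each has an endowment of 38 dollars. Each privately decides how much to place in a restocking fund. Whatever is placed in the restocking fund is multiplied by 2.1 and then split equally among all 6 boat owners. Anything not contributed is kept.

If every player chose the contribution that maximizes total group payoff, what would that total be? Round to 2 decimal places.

478.80 dollars

Each contributed unit returns 2.100 to the group as a whole (0.3500 to each of 6 players), which exceeds 1, so the social optimum is full contribution: group total = 2.100 × 228 = 478.80.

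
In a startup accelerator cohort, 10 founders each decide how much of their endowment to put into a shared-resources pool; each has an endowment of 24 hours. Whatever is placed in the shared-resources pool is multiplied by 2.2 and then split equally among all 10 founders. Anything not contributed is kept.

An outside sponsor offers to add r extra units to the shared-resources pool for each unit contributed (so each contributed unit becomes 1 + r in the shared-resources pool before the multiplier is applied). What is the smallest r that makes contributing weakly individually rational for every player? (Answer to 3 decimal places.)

3.545

With matching at rate r, one contributed unit becomes (1 + r) in the shared-resources pool and returns 2.2 × (1 + r) / 10 to the contributor.
Setting this equal to 1: 1 + r = 10/2.2 = 4.5455.
So the minimum matching rate is r = 4.5455 − 1 = 3.545.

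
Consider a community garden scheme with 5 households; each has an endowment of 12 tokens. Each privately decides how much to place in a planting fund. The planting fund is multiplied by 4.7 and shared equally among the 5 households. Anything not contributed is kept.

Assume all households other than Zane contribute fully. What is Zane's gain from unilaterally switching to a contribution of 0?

0.72 tokens

Switching from a contribution of 12 to 0 lets Zane keep an extra 12 tokens, but lowers the planting fund by 12, which costs Zane their own share of that drop: 4.7/5 × 12 = 11.28.
Net gain = 12 − 11.28 = 0.72. The private return per contributed unit (0.9400) is below 1, so free-riding is indeed the best response regardless of what the others do.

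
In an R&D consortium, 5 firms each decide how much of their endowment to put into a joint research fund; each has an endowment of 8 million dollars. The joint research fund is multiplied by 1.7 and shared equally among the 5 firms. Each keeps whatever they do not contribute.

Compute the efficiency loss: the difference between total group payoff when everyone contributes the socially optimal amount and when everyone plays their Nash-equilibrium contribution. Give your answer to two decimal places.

Each contributed unit returns 1.7/5 = 0.3400 to its contributor — below 1 — so contributing 0 is dominant for every player. At the Nash equilibrium everyone keeps their 8, and the group total is 5 × 8 = 40.
Each contributed unit returns 1.700 to the group as a whole (0.3400 to each of 5 players), which exceeds 1, so the social optimum is full contribution: group total = 1.700 × 40 = 68.00.
Efficiency loss = 68.00 − 40 = 28.00.

28.00 million dollars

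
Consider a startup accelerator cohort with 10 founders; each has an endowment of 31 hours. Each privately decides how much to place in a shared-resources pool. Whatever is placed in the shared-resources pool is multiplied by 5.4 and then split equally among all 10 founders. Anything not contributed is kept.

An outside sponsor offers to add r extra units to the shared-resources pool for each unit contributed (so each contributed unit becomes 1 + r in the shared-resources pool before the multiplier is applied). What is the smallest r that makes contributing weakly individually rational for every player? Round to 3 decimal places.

With matching at rate r, one contributed unit becomes (1 + r) in the shared-resources pool and returns 5.4 × (1 + r) / 10 to the contributor.
Setting this equal to 1: 1 + r = 10/5.4 = 1.8519.
So the minimum matching rate is r = 1.8519 − 1 = 0.852.

0.852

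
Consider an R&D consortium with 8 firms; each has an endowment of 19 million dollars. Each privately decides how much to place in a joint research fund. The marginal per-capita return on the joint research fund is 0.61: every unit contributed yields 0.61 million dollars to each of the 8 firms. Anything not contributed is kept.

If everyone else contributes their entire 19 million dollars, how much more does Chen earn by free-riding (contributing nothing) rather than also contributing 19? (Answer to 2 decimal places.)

Switching from a contribution of 19 to 0 lets Chen keep an extra 19 million dollars, but lowers the joint research fund by 19, which costs Chen their own share of that drop: 0.61 × 19 = 11.59.
Net gain = 19 − 11.59 = 7.41. The private return per contributed unit (0.61) is below 1, so free-riding is indeed the best response regardless of what the others do.

7.41 million dollars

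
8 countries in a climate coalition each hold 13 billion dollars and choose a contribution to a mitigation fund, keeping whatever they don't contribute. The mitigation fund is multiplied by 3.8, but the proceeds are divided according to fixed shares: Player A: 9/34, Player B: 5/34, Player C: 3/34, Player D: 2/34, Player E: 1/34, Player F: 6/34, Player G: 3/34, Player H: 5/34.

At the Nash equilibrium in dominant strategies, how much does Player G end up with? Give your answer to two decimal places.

A player with share s gets back 3.8·s per unit contributed, so full contribution is dominant for anyone with s > 1/3.8 = 0.2632 and zero contribution is dominant for anyone below.
The only share above 0.2632 is Player A's 9/34, contributing 13; the remaining 7 contribute 0. Total contributed: 13.
Player G keeps 13 and receives 3.8 × 13 × 3/34 = 4.36 from the mitigation fund, for a payoff of 17.36.

17.36 billion dollars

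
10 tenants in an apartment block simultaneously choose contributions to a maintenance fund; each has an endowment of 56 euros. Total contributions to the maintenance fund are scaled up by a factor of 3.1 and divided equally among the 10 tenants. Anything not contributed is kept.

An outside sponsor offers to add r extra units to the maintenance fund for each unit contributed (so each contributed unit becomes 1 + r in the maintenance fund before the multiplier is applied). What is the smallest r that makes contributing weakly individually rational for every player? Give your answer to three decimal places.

With matching at rate r, one contributed unit becomes (1 + r) in the maintenance fund and returns 3.1 × (1 + r) / 10 to the contributor.
Setting this equal to 1: 1 + r = 10/3.1 = 3.2258.
So the minimum matching rate is r = 3.2258 − 1 = 2.226.

2.226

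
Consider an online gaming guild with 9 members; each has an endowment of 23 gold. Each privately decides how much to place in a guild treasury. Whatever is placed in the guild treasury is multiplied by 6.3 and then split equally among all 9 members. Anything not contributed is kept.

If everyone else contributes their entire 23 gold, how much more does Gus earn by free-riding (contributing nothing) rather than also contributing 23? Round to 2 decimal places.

6.90 gold

Switching from a contribution of 23 to 0 lets Gus keep an extra 23 gold, but lowers the guild treasury by 23, which costs Gus their own share of that drop: 6.3/9 × 23 = 16.10.
Net gain = 23 − 16.10 = 6.90. The private return per contributed unit (0.7000) is below 1, so free-riding is indeed the best response regardless of what the others do.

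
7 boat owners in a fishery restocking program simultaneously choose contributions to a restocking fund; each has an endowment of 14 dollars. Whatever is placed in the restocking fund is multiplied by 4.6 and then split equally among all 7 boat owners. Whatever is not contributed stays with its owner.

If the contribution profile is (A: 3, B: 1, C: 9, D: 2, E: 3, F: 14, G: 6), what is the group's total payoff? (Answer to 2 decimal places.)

234.80 dollars

Total contributed: 3 + 1 + 9 + 2 + 3 + 14 + 6 = 38; total kept: 7 × 14 − 38 = 60.
The restocking fund pays out 4.6 × 38 = 174.80 in aggregate.
Group total = 60 + 174.80 = 234.80.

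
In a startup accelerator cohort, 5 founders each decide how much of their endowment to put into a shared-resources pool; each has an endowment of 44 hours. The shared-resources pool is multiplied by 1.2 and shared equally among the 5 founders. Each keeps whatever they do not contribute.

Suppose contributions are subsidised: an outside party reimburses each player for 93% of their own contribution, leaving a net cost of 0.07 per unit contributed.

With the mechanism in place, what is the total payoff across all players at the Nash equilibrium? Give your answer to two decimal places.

Under the mechanism each unit contributed yields (1.2/5) / 0.07 = 3.4286 back to its contributor per unit of net cost, which exceeds 1, making full contribution the dominant choice for everyone.
So the Nash equilibrium is full contribution by all 5; the group earns 5 × (44 × 0.93 + 1.2 × 44) = 468.60.

468.60 hours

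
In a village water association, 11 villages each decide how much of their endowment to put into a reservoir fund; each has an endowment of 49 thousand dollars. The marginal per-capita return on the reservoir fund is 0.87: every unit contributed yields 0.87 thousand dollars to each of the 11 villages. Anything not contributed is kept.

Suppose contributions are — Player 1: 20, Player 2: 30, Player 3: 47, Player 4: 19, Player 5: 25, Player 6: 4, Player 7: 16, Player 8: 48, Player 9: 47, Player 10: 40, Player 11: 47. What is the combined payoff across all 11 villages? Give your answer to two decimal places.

3478.51 thousand dollars

Total contributed: 20 + 30 + 47 + 19 + 25 + 4 + 16 + 48 + 47 + 40 + 47 = 343; total kept: 11 × 49 − 343 = 196.
The reservoir fund pays out 0.87 × 11 × 343 = 3282.51 in aggregate.
Group total = 196 + 3282.51 = 3478.51.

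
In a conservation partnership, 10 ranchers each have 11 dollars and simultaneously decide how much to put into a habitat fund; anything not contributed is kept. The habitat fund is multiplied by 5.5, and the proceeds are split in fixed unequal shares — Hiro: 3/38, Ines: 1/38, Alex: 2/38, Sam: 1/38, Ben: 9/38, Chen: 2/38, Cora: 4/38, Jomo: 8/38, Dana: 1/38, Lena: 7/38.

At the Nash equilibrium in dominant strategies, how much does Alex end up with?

20.55 dollars

A player with share s gets back 5.5·s per unit contributed, so full contribution is dominant for anyone with s > 1/5.5 = 0.1818 and zero contribution is dominant for anyone below.
The shares above 0.1818 belong to Ben, Jomo and Lena, contributing 11 each; the remaining 7 contribute 0. Total contributed: 33.
Alex keeps 11 and receives 5.5 × 33 × 2/38 = 9.55 from the habitat fund, for a payoff of 20.55.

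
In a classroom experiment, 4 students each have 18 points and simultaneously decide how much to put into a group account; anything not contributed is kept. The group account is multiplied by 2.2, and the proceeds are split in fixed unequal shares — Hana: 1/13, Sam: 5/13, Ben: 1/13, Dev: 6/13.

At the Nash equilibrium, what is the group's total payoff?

93.60 points

Player j's private return per contributed unit is 2.2 × (j's share). Contributing is weakly dominant for j when that share is at least 1/2.2 = 0.4545, and contributing 0 is dominant otherwise.
Dev alone (share 6/13) is above the threshold, contributing 18; the remaining 3 contribute 0. Total contributed: 18.
The group account pays out 2.2 × 18 = 39.60 in total (split across the unequal shares, but the aggregate is all that matters for the group sum).
The 3 free-riders keep 18 each, adding 54. Group total = 54 + 39.60 = 93.60.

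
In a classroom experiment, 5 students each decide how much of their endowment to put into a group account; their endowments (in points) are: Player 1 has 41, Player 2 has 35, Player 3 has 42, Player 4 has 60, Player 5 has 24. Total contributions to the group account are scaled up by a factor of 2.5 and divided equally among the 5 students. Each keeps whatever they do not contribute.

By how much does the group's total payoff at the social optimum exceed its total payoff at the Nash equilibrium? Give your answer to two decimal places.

The private return per contributed unit is 2.5/5 = 0.5000 < 1 for every player regardless of endowment, so the Nash equilibrium is zero contribution and the group total is Σ E_j = 41 + 35 + 42 + 60 + 24 = 202.
Each contributed unit returns 2.500 to the group, so the social optimum is full contribution by everyone: group total = 2.500 × 202 = 505.00.
Efficiency loss = (2.500 − 1) × 202 = 303.00.

303.00 points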